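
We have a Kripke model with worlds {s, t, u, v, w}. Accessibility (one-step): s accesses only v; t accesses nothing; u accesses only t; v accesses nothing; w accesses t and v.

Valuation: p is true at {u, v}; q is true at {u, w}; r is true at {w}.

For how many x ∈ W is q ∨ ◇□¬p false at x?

s: q is F, ◇□¬p is T. ✓
t: q is F, ◇□¬p is F. ✗
u: q is T, ◇□¬p is T. ✓
v: q is F, ◇□¬p is F. ✗
w: q is T, ◇□¬p is T. ✓
Satisfying worlds: {s, u, w}.
So q ∨ ◇□¬p fails at the other 2 worlds.

2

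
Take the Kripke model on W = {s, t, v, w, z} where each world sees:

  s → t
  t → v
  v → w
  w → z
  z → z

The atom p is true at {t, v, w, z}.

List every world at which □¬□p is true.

s: successors {t}; ¬□p there: t:F. ✗
t: successors {v}; ¬□p there: v:F. ✗
v: successors {w}; ¬□p there: w:F. ✗
w: successors {z}; ¬□p there: z:F. ✗
z: successors {z}; ¬□p there: z:F. ✗

∅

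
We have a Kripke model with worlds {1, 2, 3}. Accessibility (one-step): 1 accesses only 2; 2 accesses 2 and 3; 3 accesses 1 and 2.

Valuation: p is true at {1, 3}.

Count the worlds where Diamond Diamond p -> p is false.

1: Diamond Diamond p is T, p is T. ✓
2: Diamond Diamond p is T, p is F. ✗
3: Diamond Diamond p is T, p is T. ✓
Satisfying worlds: {1, 3}.
So Diamond Diamond p -> p fails at the other 1 world.

1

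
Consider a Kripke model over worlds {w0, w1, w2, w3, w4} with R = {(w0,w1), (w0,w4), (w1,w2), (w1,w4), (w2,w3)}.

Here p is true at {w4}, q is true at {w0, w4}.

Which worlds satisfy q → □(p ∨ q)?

w0: q is T, □(p ∨ q) is F. ✗
w1: q is F, □(p ∨ q) is F. ✓
w2: q is F, □(p ∨ q) is F. ✓
w3: q is F, □(p ∨ q) is T. ✓
w4: q is T, □(p ∨ q) is T. ✓

{w1, w2, w3, w4}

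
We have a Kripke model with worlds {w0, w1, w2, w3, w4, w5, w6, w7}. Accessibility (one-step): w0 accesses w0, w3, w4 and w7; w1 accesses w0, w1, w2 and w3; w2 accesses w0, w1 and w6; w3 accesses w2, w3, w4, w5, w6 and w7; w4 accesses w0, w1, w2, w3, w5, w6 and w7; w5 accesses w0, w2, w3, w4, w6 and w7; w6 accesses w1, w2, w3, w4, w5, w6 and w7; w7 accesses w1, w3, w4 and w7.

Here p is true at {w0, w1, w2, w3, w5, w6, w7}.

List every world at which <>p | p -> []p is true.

{w1, w2, w4}

w0: <>p | p is T, []p is F. ✗
w1: <>p | p is T, []p is T. ✓
w2: <>p | p is T, []p is T. ✓
w3: <>p | p is T, []p is F. ✗
w4: <>p | p is T, []p is T. ✓
w5: <>p | p is T, []p is F. ✗
w6: <>p | p is T, []p is F. ✗
w7: <>p | p is T, []p is F. ✗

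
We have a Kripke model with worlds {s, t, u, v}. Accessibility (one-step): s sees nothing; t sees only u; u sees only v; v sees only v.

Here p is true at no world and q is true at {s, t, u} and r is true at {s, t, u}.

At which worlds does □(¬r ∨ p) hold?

{s, u, v}

s: no successors, so □(¬r ∨ p) holds vacuously. ✓
t: successors {u}; ¬r ∨ p there: u:F. ✗
u: successors {v}; ¬r ∨ p there: v:T. ✓
v: successors {v}; ¬r ∨ p there: v:T. ✓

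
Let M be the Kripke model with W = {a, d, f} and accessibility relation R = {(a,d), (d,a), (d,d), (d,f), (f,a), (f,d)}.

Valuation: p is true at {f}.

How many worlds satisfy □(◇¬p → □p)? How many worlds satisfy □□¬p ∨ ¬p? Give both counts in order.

0 and 2

For □(◇¬p → □p):
a: successors {d}; ◇¬p → □p there: d:F. ✗
d: successors {a, d, f}; ◇¬p → □p there: a:F, d:F, f:F. ✗
f: successors {a, d}; ◇¬p → □p there: a:F, d:F. ✗
— 0 worlds.
For □□¬p ∨ ¬p:
a: □□¬p is F, ¬p is T. ✓
d: □□¬p is F, ¬p is T. ✓
f: □□¬p is F, ¬p is F. ✗
— 2 worlds.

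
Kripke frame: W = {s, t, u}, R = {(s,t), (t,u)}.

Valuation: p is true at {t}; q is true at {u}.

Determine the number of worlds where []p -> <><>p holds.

1

s: []p is T, <><>p is F. ✗
t: []p is F, <><>p is F. ✓
u: []p is T, <><>p is F. ✗
Satisfying worlds: {t}.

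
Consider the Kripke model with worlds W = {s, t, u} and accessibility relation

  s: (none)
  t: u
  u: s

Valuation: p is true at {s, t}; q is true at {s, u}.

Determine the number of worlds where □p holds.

2

s: no successors, so □p holds vacuously. ✓
t: successors {u}; p there: u:F. ✗
u: successors {s}; p there: s:T. ✓
Satisfying worlds: {s, u}.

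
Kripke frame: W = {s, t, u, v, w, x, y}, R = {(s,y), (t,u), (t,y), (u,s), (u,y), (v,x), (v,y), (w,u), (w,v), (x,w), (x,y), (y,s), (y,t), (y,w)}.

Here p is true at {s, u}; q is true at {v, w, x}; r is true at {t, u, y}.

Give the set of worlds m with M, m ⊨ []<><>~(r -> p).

{s, t, u, v, w, x, y}

s: successors {y}; <><>~(r -> p) there: y:T. ✓
t: successors {u, y}; <><>~(r -> p) there: u:T, y:T. ✓
u: successors {s, y}; <><>~(r -> p) there: s:T, y:T. ✓
v: successors {x, y}; <><>~(r -> p) there: x:T, y:T. ✓
w: successors {u, v}; <><>~(r -> p) there: u:T, v:T. ✓
x: successors {w, y}; <><>~(r -> p) there: w:T, y:T. ✓
y: successors {s, t, w}; <><>~(r -> p) there: s:T, t:T, w:T. ✓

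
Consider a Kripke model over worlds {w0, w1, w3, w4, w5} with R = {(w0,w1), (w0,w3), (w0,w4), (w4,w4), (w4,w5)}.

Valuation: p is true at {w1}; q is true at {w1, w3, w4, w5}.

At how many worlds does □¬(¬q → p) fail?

w0: successors {w1, w3, w4}; ¬(¬q → p) there: w1:F, w3:F, w4:F. ✗
w1: no successors, so □¬(¬q → p) holds vacuously. ✓
w3: no successors, so □¬(¬q → p) holds vacuously. ✓
w4: successors {w4, w5}; ¬(¬q → p) there: w4:F, w5:F. ✗
w5: no successors, so □¬(¬q → p) holds vacuously. ✓
Satisfying worlds: {w1, w3, w5}.
So □¬(¬q → p) fails at the other 2 worlds.

2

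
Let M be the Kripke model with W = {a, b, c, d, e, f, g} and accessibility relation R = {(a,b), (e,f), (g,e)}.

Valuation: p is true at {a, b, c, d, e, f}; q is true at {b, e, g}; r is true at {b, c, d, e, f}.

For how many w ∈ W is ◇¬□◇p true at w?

1

a: successors {b}; ¬□◇p there: b:F. ✗
b: no successors, so ◇¬□◇p fails. ✗
c: no successors, so ◇¬□◇p fails. ✗
d: no successors, so ◇¬□◇p fails. ✗
e: successors {f}; ¬□◇p there: f:F. ✗
f: no successors, so ◇¬□◇p fails. ✗
g: successors {e}; ¬□◇p there: e:T. ✓
Satisfying worlds: {g}.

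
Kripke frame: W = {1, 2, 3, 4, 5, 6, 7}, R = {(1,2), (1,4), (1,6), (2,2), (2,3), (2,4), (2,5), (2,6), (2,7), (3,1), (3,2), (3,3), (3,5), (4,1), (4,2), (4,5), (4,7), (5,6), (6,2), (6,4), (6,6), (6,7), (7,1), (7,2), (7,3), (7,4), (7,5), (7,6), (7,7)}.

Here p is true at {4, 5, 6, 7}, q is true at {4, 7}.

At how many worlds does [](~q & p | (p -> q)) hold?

1: successors {2, 4, 6}; ~q & p | (p -> q) there: 2:T, 4:T, 6:T. ✓
2: successors {2, 3, 4, 5, 6, 7}; ~q & p | (p -> q) there: 2:T, 3:T, 4:T, 5:T, 6:T, 7:T. ✓
3: successors {1, 2, 3, 5}; ~q & p | (p -> q) there: 1:T, 2:T, 3:T, 5:T. ✓
4: successors {1, 2, 5, 7}; ~q & p | (p -> q) there: 1:T, 2:T, 5:T, 7:T. ✓
5: successors {6}; ~q & p | (p -> q) there: 6:T. ✓
6: successors {2, 4, 6, 7}; ~q & p | (p -> q) there: 2:T, 4:T, 6:T, 7:T. ✓
7: successors {1, 2, 3, 4, 5, 6, 7}; ~q & p | (p -> q) there: 1:T, 2:T, 3:T, 4:T, 5:T, 6:T, 7:T. ✓
Satisfying worlds: {1, 2, 3, 4, 5, 6, 7}.

7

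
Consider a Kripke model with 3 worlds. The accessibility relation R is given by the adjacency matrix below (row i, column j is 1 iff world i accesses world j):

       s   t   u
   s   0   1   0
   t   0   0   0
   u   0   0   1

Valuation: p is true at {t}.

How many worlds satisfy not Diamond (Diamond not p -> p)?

2

s: Diamond (Diamond not p -> p) is T. ✗
t: Diamond (Diamond not p -> p) is F. ✓
u: Diamond (Diamond not p -> p) is F. ✓
Satisfying worlds: {t, u}.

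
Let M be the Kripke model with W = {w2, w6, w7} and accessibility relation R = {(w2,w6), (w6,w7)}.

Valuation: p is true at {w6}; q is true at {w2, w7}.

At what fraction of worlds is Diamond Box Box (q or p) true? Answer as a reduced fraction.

w2: successors {w6}; Box Box (q or p) there: w6:T. ✓
w6: successors {w7}; Box Box (q or p) there: w7:T. ✓
w7: no successors, so Diamond Box Box (q or p) fails. ✗
That's 2 of 3 worlds, so 2/3.

2/3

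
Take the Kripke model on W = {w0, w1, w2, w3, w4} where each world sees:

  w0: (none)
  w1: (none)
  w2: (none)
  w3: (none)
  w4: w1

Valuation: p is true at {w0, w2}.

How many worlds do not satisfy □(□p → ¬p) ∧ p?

3

w0: □(□p → ¬p) is T, p is T. ✓
w1: □(□p → ¬p) is T, p is F. ✗
w2: □(□p → ¬p) is T, p is T. ✓
w3: □(□p → ¬p) is T, p is F. ✗
w4: □(□p → ¬p) is T, p is F. ✗
Satisfying worlds: {w0, w2}.
So □(□p → ¬p) ∧ p fails at the other 3 worlds.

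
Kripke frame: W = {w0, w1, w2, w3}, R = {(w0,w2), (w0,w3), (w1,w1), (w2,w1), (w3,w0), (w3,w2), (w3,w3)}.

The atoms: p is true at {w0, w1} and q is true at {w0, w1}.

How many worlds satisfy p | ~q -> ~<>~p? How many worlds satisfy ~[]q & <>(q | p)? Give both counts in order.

2 and 1

For p | ~q -> ~<>~p:
w0: p | ~q is T, ~<>~p is F. ✗
w1: p | ~q is T, ~<>~p is T. ✓
w2: p | ~q is T, ~<>~p is T. ✓
w3: p | ~q is T, ~<>~p is F. ✗
— 2 worlds.
For ~[]q & <>(q | p):
w0: ~[]q is T, <>(q | p) is F. ✗
w1: ~[]q is F, <>(q | p) is T. ✗
w2: ~[]q is F, <>(q | p) is T. ✗
w3: ~[]q is T, <>(q | p) is T. ✓
— 1 world.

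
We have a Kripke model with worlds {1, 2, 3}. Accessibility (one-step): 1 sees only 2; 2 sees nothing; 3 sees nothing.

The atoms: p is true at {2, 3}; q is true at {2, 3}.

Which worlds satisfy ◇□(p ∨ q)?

{1}

1: successors {2}; □(p ∨ q) there: 2:T. ✓
2: no successors, so ◇□(p ∨ q) fails. ✗
3: no successors, so ◇□(p ∨ q) fails. ✗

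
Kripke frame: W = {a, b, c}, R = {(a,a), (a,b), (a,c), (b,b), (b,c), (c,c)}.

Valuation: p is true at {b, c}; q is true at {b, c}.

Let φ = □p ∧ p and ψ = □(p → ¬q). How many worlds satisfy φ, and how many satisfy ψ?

For □p ∧ p:
a: □p is F, p is F. ✗
b: □p is T, p is T. ✓
c: □p is T, p is T. ✓
— 2 worlds.
For □(p → ¬q):
a: successors {a, b, c}; p → ¬q there: a:T, b:F, c:F. ✗
b: successors {b, c}; p → ¬q there: b:F, c:F. ✗
c: successors {c}; p → ¬q there: c:F. ✗
— 0 worlds.

2 and 0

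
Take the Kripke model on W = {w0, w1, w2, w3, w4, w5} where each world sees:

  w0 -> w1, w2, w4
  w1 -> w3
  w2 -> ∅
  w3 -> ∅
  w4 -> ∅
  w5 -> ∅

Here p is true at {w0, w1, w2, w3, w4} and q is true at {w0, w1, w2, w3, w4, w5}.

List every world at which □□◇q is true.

w0: successors {w1, w2, w4}; □◇q there: w1:F, w2:T, w4:T. ✗
w1: successors {w3}; □◇q there: w3:T. ✓
w2: no successors, so □□◇q holds vacuously. ✓
w3: no successors, so □□◇q holds vacuously. ✓
w4: no successors, so □□◇q holds vacuously. ✓
w5: no successors, so □□◇q holds vacuously. ✓

{w1, w2, w3, w4, w5}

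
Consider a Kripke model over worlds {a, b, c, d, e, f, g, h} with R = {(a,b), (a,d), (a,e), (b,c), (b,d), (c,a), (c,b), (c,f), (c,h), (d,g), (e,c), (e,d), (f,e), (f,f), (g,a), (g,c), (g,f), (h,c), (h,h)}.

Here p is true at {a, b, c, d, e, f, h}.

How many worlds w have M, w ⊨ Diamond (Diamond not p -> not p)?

8

a: successors {b, d, e}; Diamond not p -> not p there: b:T, d:F, e:T. ✓
b: successors {c, d}; Diamond not p -> not p there: c:T, d:F. ✓
c: successors {a, b, f, h}; Diamond not p -> not p there: a:T, b:T, f:T, h:T. ✓
d: successors {g}; Diamond not p -> not p there: g:T. ✓
e: successors {c, d}; Diamond not p -> not p there: c:T, d:F. ✓
f: successors {e, f}; Diamond not p -> not p there: e:T, f:T. ✓
g: successors {a, c, f}; Diamond not p -> not p there: a:T, c:T, f:T. ✓
h: successors {c, h}; Diamond not p -> not p there: c:T, h:T. ✓
Satisfying worlds: {a, b, c, d, e, f, g, h}.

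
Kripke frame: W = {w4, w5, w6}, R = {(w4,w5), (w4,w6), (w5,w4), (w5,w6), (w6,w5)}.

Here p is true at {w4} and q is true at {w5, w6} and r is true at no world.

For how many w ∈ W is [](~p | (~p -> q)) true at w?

3

w4: successors {w5, w6}; ~p | (~p -> q) there: w5:T, w6:T. ✓
w5: successors {w4, w6}; ~p | (~p -> q) there: w4:T, w6:T. ✓
w6: successors {w5}; ~p | (~p -> q) there: w5:T. ✓
Satisfying worlds: {w4, w5, w6}.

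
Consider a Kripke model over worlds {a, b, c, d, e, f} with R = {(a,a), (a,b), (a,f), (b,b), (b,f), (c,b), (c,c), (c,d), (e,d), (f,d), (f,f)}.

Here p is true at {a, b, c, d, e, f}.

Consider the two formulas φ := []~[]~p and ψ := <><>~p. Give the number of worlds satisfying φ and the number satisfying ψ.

For []~[]~p:
a: successors {a, b, f}; ~[]~p there: a:T, b:T, f:T. ✓
b: successors {b, f}; ~[]~p there: b:T, f:T. ✓
c: successors {b, c, d}; ~[]~p there: b:T, c:T, d:F. ✗
d: no successors, so []~[]~p holds vacuously. ✓
e: successors {d}; ~[]~p there: d:F. ✗
f: successors {d, f}; ~[]~p there: d:F, f:T. ✗
— 3 worlds.
For <><>~p:
a: successors {a, b, f}; <>~p there: a:F, b:F, f:F. ✗
b: successors {b, f}; <>~p there: b:F, f:F. ✗
c: successors {b, c, d}; <>~p there: b:F, c:F, d:F. ✗
d: no successors, so <><>~p fails. ✗
e: successors {d}; <>~p there: d:F. ✗
f: successors {d, f}; <>~p there: d:F, f:F. ✗
— 0 worlds.

3 and 0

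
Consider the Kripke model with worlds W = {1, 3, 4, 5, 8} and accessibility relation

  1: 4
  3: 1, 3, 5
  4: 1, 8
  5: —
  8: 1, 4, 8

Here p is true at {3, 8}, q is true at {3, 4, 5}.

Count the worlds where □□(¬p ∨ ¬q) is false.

1

1: successors {4}; □(¬p ∨ ¬q) there: 4:T. ✓
3: successors {1, 3, 5}; □(¬p ∨ ¬q) there: 1:T, 3:F, 5:T. ✗
4: successors {1, 8}; □(¬p ∨ ¬q) there: 1:T, 8:T. ✓
5: no successors, so □□(¬p ∨ ¬q) holds vacuously. ✓
8: successors {1, 4, 8}; □(¬p ∨ ¬q) there: 1:T, 4:T, 8:T. ✓
Satisfying worlds: {1, 4, 5, 8}.
So □□(¬p ∨ ¬q) fails at the other 1 world.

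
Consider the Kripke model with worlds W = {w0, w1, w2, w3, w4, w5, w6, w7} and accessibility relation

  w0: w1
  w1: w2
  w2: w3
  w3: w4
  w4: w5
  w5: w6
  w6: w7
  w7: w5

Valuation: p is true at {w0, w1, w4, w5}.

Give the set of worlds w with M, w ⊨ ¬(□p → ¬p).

{w0, w4}

w0: □p → ¬p is F. ✓
w1: □p → ¬p is T. ✗
w2: □p → ¬p is T. ✗
w3: □p → ¬p is T. ✗
w4: □p → ¬p is F. ✓
w5: □p → ¬p is T. ✗
w6: □p → ¬p is T. ✗
w7: □p → ¬p is T. ✗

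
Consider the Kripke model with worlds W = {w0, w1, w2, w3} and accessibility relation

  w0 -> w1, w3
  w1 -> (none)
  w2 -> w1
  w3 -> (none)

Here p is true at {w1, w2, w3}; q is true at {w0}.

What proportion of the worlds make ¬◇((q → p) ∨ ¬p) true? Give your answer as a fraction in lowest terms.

1/2

w0: ◇((q → p) ∨ ¬p) is T. ✗
w1: ◇((q → p) ∨ ¬p) is F. ✓
w2: ◇((q → p) ∨ ¬p) is T. ✗
w3: ◇((q → p) ∨ ¬p) is F. ✓
That's 2 of 4 worlds, so 2/4 = 1/2.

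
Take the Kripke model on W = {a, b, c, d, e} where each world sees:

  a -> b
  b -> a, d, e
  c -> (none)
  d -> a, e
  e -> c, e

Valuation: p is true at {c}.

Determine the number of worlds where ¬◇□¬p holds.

1

a: ◇□¬p is T. ✗
b: ◇□¬p is T. ✗
c: ◇□¬p is F. ✓
d: ◇□¬p is T. ✗
e: ◇□¬p is T. ✗
Satisfying worlds: {c}.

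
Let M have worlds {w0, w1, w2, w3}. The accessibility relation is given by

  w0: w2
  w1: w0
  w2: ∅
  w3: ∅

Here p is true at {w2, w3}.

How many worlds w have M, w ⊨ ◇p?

w0: successors {w2}; p there: w2:T. ✓
w1: successors {w0}; p there: w0:F. ✗
w2: no successors, so ◇p fails. ✗
w3: no successors, so ◇p fails. ✗
Satisfying worlds: {w0}.

1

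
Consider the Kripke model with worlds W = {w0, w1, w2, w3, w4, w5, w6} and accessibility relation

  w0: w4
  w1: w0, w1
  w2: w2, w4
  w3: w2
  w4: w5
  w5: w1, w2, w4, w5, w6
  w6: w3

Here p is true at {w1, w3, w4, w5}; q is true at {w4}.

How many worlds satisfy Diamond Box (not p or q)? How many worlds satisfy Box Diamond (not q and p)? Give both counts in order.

For Diamond Box (not p or q):
w0: successors {w4}; Box (not p or q) there: w4:F. ✗
w1: successors {w0, w1}; Box (not p or q) there: w0:T, w1:F. ✓
w2: successors {w2, w4}; Box (not p or q) there: w2:T, w4:F. ✓
w3: successors {w2}; Box (not p or q) there: w2:T. ✓
w4: successors {w5}; Box (not p or q) there: w5:F. ✗
w5: successors {w1, w2, w4, w5, w6}; Box (not p or q) there: w1:F, w2:T, w4:F, w5:F, w6:F. ✓
w6: successors {w3}; Box (not p or q) there: w3:T. ✓
— 5 worlds.
For Box Diamond (not q and p):
w0: successors {w4}; Diamond (not q and p) there: w4:T. ✓
w1: successors {w0, w1}; Diamond (not q and p) there: w0:F, w1:T. ✗
w2: successors {w2, w4}; Diamond (not q and p) there: w2:F, w4:T. ✗
w3: successors {w2}; Diamond (not q and p) there: w2:F. ✗
w4: successors {w5}; Diamond (not q and p) there: w5:T. ✓
w5: successors {w1, w2, w4, w5, w6}; Diamond (not q and p) there: w1:T, w2:F, w4:T, w5:T, w6:T. ✗
w6: successors {w3}; Diamond (not q and p) there: w3:F. ✗
— 2 worlds.

5 and 2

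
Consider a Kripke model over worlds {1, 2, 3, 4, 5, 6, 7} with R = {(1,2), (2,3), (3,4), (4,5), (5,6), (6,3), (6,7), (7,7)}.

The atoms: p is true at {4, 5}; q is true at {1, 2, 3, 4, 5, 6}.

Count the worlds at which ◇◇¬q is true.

1: successors {2}; ◇¬q there: 2:F. ✗
2: successors {3}; ◇¬q there: 3:F. ✗
3: successors {4}; ◇¬q there: 4:F. ✗
4: successors {5}; ◇¬q there: 5:F. ✗
5: successors {6}; ◇¬q there: 6:T. ✓
6: successors {3, 7}; ◇¬q there: 3:F, 7:T. ✓
7: successors {7}; ◇¬q there: 7:T. ✓
Satisfying worlds: {5, 6, 7}.

3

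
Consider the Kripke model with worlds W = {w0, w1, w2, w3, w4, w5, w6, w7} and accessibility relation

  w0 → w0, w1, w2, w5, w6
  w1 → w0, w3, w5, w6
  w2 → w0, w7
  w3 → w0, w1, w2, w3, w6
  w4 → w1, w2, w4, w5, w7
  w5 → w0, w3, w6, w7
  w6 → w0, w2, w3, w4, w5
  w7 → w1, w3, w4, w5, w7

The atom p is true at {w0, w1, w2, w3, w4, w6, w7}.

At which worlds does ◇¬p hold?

w0: successors {w0, w1, w2, w5, w6}; ¬p there: w0:F, w1:F, w2:F, w5:T, w6:F. ✓
w1: successors {w0, w3, w5, w6}; ¬p there: w0:F, w3:F, w5:T, w6:F. ✓
w2: successors {w0, w7}; ¬p there: w0:F, w7:F. ✗
w3: successors {w0, w1, w2, w3, w6}; ¬p there: w0:F, w1:F, w2:F, w3:F, w6:F. ✗
w4: successors {w1, w2, w4, w5, w7}; ¬p there: w1:F, w2:F, w4:F, w5:T, w7:F. ✓
w5: successors {w0, w3, w6, w7}; ¬p there: w0:F, w3:F, w6:F, w7:F. ✗
w6: successors {w0, w2, w3, w4, w5}; ¬p there: w0:F, w2:F, w3:F, w4:F, w5:T. ✓
w7: successors {w1, w3, w4, w5, w7}; ¬p there: w1:F, w3:F, w4:F, w5:T, w7:F. ✓

{w0, w1, w4, w6, w7}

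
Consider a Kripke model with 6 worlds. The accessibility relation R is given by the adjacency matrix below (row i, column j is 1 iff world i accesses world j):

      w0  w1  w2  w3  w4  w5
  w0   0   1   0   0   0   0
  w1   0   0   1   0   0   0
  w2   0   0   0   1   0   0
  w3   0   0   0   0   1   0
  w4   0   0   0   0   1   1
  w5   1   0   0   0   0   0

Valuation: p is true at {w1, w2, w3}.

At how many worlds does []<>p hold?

w0: successors {w1}; <>p there: w1:T. ✓
w1: successors {w2}; <>p there: w2:T. ✓
w2: successors {w3}; <>p there: w3:F. ✗
w3: successors {w4}; <>p there: w4:F. ✗
w4: successors {w4, w5}; <>p there: w4:F, w5:F. ✗
w5: successors {w0}; <>p there: w0:T. ✓
Satisfying worlds: {w0, w1, w5}.

3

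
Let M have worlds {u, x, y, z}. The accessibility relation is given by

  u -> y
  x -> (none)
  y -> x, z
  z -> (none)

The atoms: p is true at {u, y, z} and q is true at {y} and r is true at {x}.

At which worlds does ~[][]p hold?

u: [][]p is F. ✓
x: [][]p is T. ✗
y: [][]p is T. ✗
z: [][]p is T. ✗

{u}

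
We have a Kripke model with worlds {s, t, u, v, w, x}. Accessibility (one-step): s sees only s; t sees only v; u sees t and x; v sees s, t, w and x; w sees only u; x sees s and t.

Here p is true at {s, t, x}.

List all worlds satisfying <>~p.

s: successors {s}; ~p there: s:F. ✗
t: successors {v}; ~p there: v:T. ✓
u: successors {t, x}; ~p there: t:F, x:F. ✗
v: successors {s, t, w, x}; ~p there: s:F, t:F, w:T, x:F. ✓
w: successors {u}; ~p there: u:T. ✓
x: successors {s, t}; ~p there: s:F, t:F. ✗

{t, v, w}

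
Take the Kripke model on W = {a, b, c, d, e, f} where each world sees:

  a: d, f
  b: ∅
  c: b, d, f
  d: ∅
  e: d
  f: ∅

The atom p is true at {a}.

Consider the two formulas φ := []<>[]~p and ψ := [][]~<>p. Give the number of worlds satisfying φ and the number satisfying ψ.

For []<>[]~p:
a: successors {d, f}; <>[]~p there: d:F, f:F. ✗
b: no successors, so []<>[]~p holds vacuously. ✓
c: successors {b, d, f}; <>[]~p there: b:F, d:F, f:F. ✗
d: no successors, so []<>[]~p holds vacuously. ✓
e: successors {d}; <>[]~p there: d:F. ✗
f: no successors, so []<>[]~p holds vacuously. ✓
— 3 worlds.
For [][]~<>p:
a: successors {d, f}; []~<>p there: d:T, f:T. ✓
b: no successors, so [][]~<>p holds vacuously. ✓
c: successors {b, d, f}; []~<>p there: b:T, d:T, f:T. ✓
d: no successors, so [][]~<>p holds vacuously. ✓
e: successors {d}; []~<>p there: d:T. ✓
f: no successors, so [][]~<>p holds vacuously. ✓
— 6 worlds.

3 and 6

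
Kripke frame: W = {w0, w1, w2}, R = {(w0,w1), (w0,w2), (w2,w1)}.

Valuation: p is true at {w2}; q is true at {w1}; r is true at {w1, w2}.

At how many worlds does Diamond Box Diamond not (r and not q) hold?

w0: successors {w1, w2}; Box Diamond not (r and not q) there: w1:T, w2:F. ✓
w1: no successors, so Diamond Box Diamond not (r and not q) fails. ✗
w2: successors {w1}; Box Diamond not (r and not q) there: w1:T. ✓
Satisfying worlds: {w0, w2}.

2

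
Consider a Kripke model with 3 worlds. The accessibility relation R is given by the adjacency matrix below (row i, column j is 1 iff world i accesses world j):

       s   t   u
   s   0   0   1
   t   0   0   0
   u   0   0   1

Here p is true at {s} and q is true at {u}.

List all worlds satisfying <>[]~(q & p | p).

{s, u}

s: successors {u}; []~(q & p | p) there: u:T. ✓
t: no successors, so <>[]~(q & p | p) fails. ✗
u: successors {u}; []~(q & p | p) there: u:T. ✓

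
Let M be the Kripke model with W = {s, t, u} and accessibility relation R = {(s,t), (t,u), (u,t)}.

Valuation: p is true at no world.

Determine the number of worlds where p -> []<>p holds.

3

s: p is F, []<>p is F. ✓
t: p is F, []<>p is F. ✓
u: p is F, []<>p is F. ✓
Satisfying worlds: {s, t, u}.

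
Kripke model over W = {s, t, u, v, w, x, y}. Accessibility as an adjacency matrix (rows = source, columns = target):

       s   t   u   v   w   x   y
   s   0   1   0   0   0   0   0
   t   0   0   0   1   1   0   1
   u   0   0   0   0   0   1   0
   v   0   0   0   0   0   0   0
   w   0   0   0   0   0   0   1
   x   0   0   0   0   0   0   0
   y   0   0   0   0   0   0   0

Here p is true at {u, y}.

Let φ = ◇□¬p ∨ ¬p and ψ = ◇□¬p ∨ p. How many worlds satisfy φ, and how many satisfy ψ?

For ◇□¬p ∨ ¬p:
s: ◇□¬p is F, ¬p is T. ✓
t: ◇□¬p is T, ¬p is T. ✓
u: ◇□¬p is T, ¬p is F. ✓
v: ◇□¬p is F, ¬p is T. ✓
w: ◇□¬p is T, ¬p is T. ✓
x: ◇□¬p is F, ¬p is T. ✓
y: ◇□¬p is F, ¬p is F. ✗
— 6 worlds.
For ◇□¬p ∨ p:
s: ◇□¬p is F, p is F. ✗
t: ◇□¬p is T, p is F. ✓
u: ◇□¬p is T, p is T. ✓
v: ◇□¬p is F, p is F. ✗
w: ◇□¬p is T, p is F. ✓
x: ◇□¬p is F, p is F. ✗
y: ◇□¬p is F, p is T. ✓
— 4 worlds.

6 and 4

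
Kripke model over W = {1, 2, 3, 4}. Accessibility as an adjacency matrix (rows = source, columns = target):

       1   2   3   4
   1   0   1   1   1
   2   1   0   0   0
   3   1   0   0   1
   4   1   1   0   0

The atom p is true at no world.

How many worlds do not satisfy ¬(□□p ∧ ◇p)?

0

1: □□p ∧ ◇p is F. ✓
2: □□p ∧ ◇p is F. ✓
3: □□p ∧ ◇p is F. ✓
4: □□p ∧ ◇p is F. ✓
Satisfying worlds: {1, 2, 3, 4}.
So ¬(□□p ∧ ◇p) fails at the other 0 worlds.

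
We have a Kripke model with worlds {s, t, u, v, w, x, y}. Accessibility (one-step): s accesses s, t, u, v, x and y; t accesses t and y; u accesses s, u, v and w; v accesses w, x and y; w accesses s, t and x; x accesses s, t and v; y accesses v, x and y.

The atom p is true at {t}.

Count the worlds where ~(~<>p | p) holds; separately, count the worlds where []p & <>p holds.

For ~(~<>p | p):
s: ~<>p | p is F. ✓
t: ~<>p | p is T. ✗
u: ~<>p | p is T. ✗
v: ~<>p | p is T. ✗
w: ~<>p | p is F. ✓
x: ~<>p | p is F. ✓
y: ~<>p | p is T. ✗
— 3 worlds.
For []p & <>p:
s: []p is F, <>p is T. ✗
t: []p is F, <>p is T. ✗
u: []p is F, <>p is F. ✗
v: []p is F, <>p is F. ✗
w: []p is F, <>p is T. ✗
x: []p is F, <>p is T. ✗
y: []p is F, <>p is F. ✗
— 0 worlds.

3 and 0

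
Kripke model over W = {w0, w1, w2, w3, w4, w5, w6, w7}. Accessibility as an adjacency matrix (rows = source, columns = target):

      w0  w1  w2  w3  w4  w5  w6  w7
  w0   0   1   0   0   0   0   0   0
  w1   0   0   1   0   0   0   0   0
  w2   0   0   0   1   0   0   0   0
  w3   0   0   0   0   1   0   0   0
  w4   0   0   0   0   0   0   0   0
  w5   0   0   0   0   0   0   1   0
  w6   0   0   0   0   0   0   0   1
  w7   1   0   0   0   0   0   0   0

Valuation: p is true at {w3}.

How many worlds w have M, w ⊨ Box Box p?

w0: successors {w1}; Box p there: w1:F. ✗
w1: successors {w2}; Box p there: w2:T. ✓
w2: successors {w3}; Box p there: w3:F. ✗
w3: successors {w4}; Box p there: w4:T. ✓
w4: no successors, so Box Box p holds vacuously. ✓
w5: successors {w6}; Box p there: w6:F. ✗
w6: successors {w7}; Box p there: w7:F. ✗
w7: successors {w0}; Box p there: w0:F. ✗
Satisfying worlds: {w1, w3, w4}.

3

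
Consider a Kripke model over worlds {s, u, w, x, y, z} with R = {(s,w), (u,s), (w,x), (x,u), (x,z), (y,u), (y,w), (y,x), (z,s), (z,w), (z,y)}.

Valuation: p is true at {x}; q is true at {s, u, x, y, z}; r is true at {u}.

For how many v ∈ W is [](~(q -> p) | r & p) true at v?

2

s: successors {w}; ~(q -> p) | r & p there: w:F. ✗
u: successors {s}; ~(q -> p) | r & p there: s:T. ✓
w: successors {x}; ~(q -> p) | r & p there: x:F. ✗
x: successors {u, z}; ~(q -> p) | r & p there: u:T, z:T. ✓
y: successors {u, w, x}; ~(q -> p) | r & p there: u:T, w:F, x:F. ✗
z: successors {s, w, y}; ~(q -> p) | r & p there: s:T, w:F, y:T. ✗
Satisfying worlds: {u, x}.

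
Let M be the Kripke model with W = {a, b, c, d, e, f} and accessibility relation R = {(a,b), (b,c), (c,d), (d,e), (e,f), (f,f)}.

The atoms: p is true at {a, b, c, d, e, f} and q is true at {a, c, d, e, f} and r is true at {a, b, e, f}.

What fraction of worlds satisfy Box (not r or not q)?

1/2

a: successors {b}; not r or not q there: b:T. ✓
b: successors {c}; not r or not q there: c:T. ✓
c: successors {d}; not r or not q there: d:T. ✓
d: successors {e}; not r or not q there: e:F. ✗
e: successors {f}; not r or not q there: f:F. ✗
f: successors {f}; not r or not q there: f:F. ✗
That's 3 of 6 worlds, so 3/6 = 1/2.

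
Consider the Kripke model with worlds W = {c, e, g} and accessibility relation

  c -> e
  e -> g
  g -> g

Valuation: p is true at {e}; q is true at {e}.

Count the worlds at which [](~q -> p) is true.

1

c: successors {e}; ~q -> p there: e:T. ✓
e: successors {g}; ~q -> p there: g:F. ✗
g: successors {g}; ~q -> p there: g:F. ✗
Satisfying worlds: {c}.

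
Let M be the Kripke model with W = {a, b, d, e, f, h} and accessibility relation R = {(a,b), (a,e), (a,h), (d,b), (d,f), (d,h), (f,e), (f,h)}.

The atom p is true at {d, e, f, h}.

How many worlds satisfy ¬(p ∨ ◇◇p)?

2

a: p ∨ ◇◇p is F. ✓
b: p ∨ ◇◇p is F. ✓
d: p ∨ ◇◇p is T. ✗
e: p ∨ ◇◇p is T. ✗
f: p ∨ ◇◇p is T. ✗
h: p ∨ ◇◇p is T. ✗
Satisfying worlds: {a, b}.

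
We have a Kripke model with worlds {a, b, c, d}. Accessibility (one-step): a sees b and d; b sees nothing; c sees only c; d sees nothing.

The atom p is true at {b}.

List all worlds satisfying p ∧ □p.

{b}

a: p is F, □p is F. ✗
b: p is T, □p is T. ✓
c: p is F, □p is F. ✗
d: p is F, □p is T. ✗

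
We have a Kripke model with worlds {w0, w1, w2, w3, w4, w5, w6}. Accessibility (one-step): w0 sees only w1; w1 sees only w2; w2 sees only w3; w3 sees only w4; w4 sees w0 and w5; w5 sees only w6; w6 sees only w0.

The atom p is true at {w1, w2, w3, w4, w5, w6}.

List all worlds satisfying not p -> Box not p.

{w1, w2, w3, w4, w5, w6}

w0: not p is T, Box not p is F. ✗
w1: not p is F, Box not p is F. ✓
w2: not p is F, Box not p is F. ✓
w3: not p is F, Box not p is F. ✓
w4: not p is F, Box not p is F. ✓
w5: not p is F, Box not p is F. ✓
w6: not p is F, Box not p is T. ✓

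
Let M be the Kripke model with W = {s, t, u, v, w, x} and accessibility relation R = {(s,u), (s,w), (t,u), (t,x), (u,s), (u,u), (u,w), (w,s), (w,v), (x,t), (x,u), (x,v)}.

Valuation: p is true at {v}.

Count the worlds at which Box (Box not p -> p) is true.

s: successors {u, w}; Box not p -> p there: u:F, w:T. ✗
t: successors {u, x}; Box not p -> p there: u:F, x:T. ✗
u: successors {s, u, w}; Box not p -> p there: s:F, u:F, w:T. ✗
v: no successors, so Box (Box not p -> p) holds vacuously. ✓
w: successors {s, v}; Box not p -> p there: s:F, v:T. ✗
x: successors {t, u, v}; Box not p -> p there: t:F, u:F, v:T. ✗
Satisfying worlds: {v}.

1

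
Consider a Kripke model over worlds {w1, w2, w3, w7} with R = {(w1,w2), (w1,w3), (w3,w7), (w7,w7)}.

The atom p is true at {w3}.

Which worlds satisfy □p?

{w2}

w1: successors {w2, w3}; p there: w2:F, w3:T. ✗
w2: no successors, so □p holds vacuously. ✓
w3: successors {w7}; p there: w7:F. ✗
w7: successors {w7}; p there: w7:F. ✗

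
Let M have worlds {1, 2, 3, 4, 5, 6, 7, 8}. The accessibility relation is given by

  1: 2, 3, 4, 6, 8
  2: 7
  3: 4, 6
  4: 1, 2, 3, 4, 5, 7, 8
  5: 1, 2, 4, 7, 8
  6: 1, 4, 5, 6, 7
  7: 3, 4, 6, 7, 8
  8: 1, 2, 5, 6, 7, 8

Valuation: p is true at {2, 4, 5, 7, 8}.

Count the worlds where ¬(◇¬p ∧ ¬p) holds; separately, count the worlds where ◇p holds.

For ¬(◇¬p ∧ ¬p):
1: ◇¬p ∧ ¬p is T. ✗
2: ◇¬p ∧ ¬p is F. ✓
3: ◇¬p ∧ ¬p is T. ✗
4: ◇¬p ∧ ¬p is F. ✓
5: ◇¬p ∧ ¬p is F. ✓
6: ◇¬p ∧ ¬p is T. ✗
7: ◇¬p ∧ ¬p is F. ✓
8: ◇¬p ∧ ¬p is F. ✓
— 5 worlds.
For ◇p:
1: successors {2, 3, 4, 6, 8}; p there: 2:T, 3:F, 4:T, 6:F, 8:T. ✓
2: successors {7}; p there: 7:T. ✓
3: successors {4, 6}; p there: 4:T, 6:F. ✓
4: successors {1, 2, 3, 4, 5, 7, 8}; p there: 1:F, 2:T, 3:F, 4:T, 5:T, 7:T, 8:T. ✓
5: successors {1, 2, 4, 7, 8}; p there: 1:F, 2:T, 4:T, 7:T, 8:T. ✓
6: successors {1, 4, 5, 6, 7}; p there: 1:F, 4:T, 5:T, 6:F, 7:T. ✓
7: successors {3, 4, 6, 7, 8}; p there: 3:F, 4:T, 6:F, 7:T, 8:T. ✓
8: successors {1, 2, 5, 6, 7, 8}; p there: 1:F, 2:T, 5:T, 6:F, 7:T, 8:T. ✓
— 8 worlds.

5 and 8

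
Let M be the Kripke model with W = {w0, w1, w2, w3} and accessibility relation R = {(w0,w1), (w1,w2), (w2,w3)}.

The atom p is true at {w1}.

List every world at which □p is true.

{w0, w3}

w0: successors {w1}; p there: w1:T. ✓
w1: successors {w2}; p there: w2:F. ✗
w2: successors {w3}; p there: w3:F. ✗
w3: no successors, so □p holds vacuously. ✓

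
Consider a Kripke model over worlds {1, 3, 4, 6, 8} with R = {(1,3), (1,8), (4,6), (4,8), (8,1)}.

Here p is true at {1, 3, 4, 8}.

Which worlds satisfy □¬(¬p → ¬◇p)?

{3, 6}

1: successors {3, 8}; ¬(¬p → ¬◇p) there: 3:F, 8:F. ✗
3: no successors, so □¬(¬p → ¬◇p) holds vacuously. ✓
4: successors {6, 8}; ¬(¬p → ¬◇p) there: 6:F, 8:F. ✗
6: no successors, so □¬(¬p → ¬◇p) holds vacuously. ✓
8: successors {1}; ¬(¬p → ¬◇p) there: 1:F. ✗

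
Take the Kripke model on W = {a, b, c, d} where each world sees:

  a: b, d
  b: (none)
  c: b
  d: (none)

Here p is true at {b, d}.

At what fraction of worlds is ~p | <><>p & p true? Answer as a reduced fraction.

1/2

a: ~p is T, <><>p & p is F. ✓
b: ~p is F, <><>p & p is F. ✗
c: ~p is T, <><>p & p is F. ✓
d: ~p is F, <><>p & p is F. ✗
That's 2 of 4 worlds, so 2/4 = 1/2.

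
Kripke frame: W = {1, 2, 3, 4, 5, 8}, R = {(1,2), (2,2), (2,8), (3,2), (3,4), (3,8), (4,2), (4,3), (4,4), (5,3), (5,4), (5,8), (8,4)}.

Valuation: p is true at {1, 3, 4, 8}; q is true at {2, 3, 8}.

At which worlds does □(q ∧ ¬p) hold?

1: successors {2}; q ∧ ¬p there: 2:T. ✓
2: successors {2, 8}; q ∧ ¬p there: 2:T, 8:F. ✗
3: successors {2, 4, 8}; q ∧ ¬p there: 2:T, 4:F, 8:F. ✗
4: successors {2, 3, 4}; q ∧ ¬p there: 2:T, 3:F, 4:F. ✗
5: successors {3, 4, 8}; q ∧ ¬p there: 3:F, 4:F, 8:F. ✗
8: successors {4}; q ∧ ¬p there: 4:F. ✗

{1}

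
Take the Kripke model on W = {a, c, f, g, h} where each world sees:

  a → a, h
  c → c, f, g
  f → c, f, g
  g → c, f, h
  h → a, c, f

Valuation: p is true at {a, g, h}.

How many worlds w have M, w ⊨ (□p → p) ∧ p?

a: □p → p is T, p is T. ✓
c: □p → p is T, p is F. ✗
f: □p → p is T, p is F. ✗
g: □p → p is T, p is T. ✓
h: □p → p is T, p is T. ✓
Satisfying worlds: {a, g, h}.

3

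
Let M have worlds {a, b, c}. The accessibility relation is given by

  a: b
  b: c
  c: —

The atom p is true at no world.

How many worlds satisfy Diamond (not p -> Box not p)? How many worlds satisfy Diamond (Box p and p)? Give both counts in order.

2 and 0

For Diamond (not p -> Box not p):
a: successors {b}; not p -> Box not p there: b:T. ✓
b: successors {c}; not p -> Box not p there: c:T. ✓
c: no successors, so Diamond (not p -> Box not p) fails. ✗
— 2 worlds.
For Diamond (Box p and p):
a: successors {b}; Box p and p there: b:F. ✗
b: successors {c}; Box p and p there: c:F. ✗
c: no successors, so Diamond (Box p and p) fails. ✗
— 0 worlds.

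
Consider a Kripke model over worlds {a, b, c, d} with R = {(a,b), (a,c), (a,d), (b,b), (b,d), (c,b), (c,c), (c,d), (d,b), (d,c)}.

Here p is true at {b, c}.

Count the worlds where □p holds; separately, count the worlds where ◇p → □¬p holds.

For □p:
a: successors {b, c, d}; p there: b:T, c:T, d:F. ✗
b: successors {b, d}; p there: b:T, d:F. ✗
c: successors {b, c, d}; p there: b:T, c:T, d:F. ✗
d: successors {b, c}; p there: b:T, c:T. ✓
— 1 world.
For ◇p → □¬p:
a: ◇p is T, □¬p is F. ✗
b: ◇p is T, □¬p is F. ✗
c: ◇p is T, □¬p is F. ✗
d: ◇p is T, □¬p is F. ✗
— 0 worlds.

1 and 0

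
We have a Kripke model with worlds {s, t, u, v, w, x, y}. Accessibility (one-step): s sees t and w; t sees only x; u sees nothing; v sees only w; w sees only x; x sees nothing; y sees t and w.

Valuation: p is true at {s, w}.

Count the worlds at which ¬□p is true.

s: □p is F. ✓
t: □p is F. ✓
u: □p is T. ✗
v: □p is T. ✗
w: □p is F. ✓
x: □p is T. ✗
y: □p is F. ✓
Satisfying worlds: {s, t, w, y}.

4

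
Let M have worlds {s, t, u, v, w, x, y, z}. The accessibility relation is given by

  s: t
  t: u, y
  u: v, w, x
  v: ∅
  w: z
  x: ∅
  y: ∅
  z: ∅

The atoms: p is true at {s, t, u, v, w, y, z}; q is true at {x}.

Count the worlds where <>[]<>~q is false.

s: successors {t}; []<>~q there: t:F. ✗
t: successors {u, y}; []<>~q there: u:F, y:T. ✓
u: successors {v, w, x}; []<>~q there: v:T, w:F, x:T. ✓
v: no successors, so <>[]<>~q fails. ✗
w: successors {z}; []<>~q there: z:T. ✓
x: no successors, so <>[]<>~q fails. ✗
y: no successors, so <>[]<>~q fails. ✗
z: no successors, so <>[]<>~q fails. ✗
Satisfying worlds: {t, u, w}.
So <>[]<>~q fails at the other 5 worlds.

5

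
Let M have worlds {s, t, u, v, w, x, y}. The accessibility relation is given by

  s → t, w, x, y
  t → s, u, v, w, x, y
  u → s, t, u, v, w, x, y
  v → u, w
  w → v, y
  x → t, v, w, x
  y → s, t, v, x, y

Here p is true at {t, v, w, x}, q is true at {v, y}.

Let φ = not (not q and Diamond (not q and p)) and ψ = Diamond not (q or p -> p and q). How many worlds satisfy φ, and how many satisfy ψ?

3 and 7

For not (not q and Diamond (not q and p)):
s: not q and Diamond (not q and p) is T. ✗
t: not q and Diamond (not q and p) is T. ✗
u: not q and Diamond (not q and p) is T. ✗
v: not q and Diamond (not q and p) is F. ✓
w: not q and Diamond (not q and p) is F. ✓
x: not q and Diamond (not q and p) is T. ✗
y: not q and Diamond (not q and p) is F. ✓
— 3 worlds.
For Diamond not (q or p -> p and q):
s: successors {t, w, x, y}; not (q or p -> p and q) there: t:T, w:T, x:T, y:T. ✓
t: successors {s, u, v, w, x, y}; not (q or p -> p and q) there: s:F, u:F, v:F, w:T, x:T, y:T. ✓
u: successors {s, t, u, v, w, x, y}; not (q or p -> p and q) there: s:F, t:T, u:F, v:F, w:T, x:T, y:T. ✓
v: successors {u, w}; not (q or p -> p and q) there: u:F, w:T. ✓
w: successors {v, y}; not (q or p -> p and q) there: v:F, y:T. ✓
x: successors {t, v, w, x}; not (q or p -> p and q) there: t:T, v:F, w:T, x:T. ✓
y: successors {s, t, v, x, y}; not (q or p -> p and q) there: s:F, t:T, v:F, x:T, y:T. ✓
— 7 worlds.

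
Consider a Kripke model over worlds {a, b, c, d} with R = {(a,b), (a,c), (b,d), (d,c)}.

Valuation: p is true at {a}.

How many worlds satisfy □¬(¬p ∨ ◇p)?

a: successors {b, c}; ¬(¬p ∨ ◇p) there: b:F, c:F. ✗
b: successors {d}; ¬(¬p ∨ ◇p) there: d:F. ✗
c: no successors, so □¬(¬p ∨ ◇p) holds vacuously. ✓
d: successors {c}; ¬(¬p ∨ ◇p) there: c:F. ✗
Satisfying worlds: {c}.

1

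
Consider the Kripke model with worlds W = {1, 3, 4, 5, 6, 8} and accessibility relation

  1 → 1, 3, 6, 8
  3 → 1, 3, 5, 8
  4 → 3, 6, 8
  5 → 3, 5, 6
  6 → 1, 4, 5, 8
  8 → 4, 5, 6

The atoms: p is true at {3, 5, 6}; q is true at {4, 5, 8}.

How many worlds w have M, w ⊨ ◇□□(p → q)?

0

1: successors {1, 3, 6, 8}; □□(p → q) there: 1:F, 3:F, 6:F, 8:F. ✗
3: successors {1, 3, 5, 8}; □□(p → q) there: 1:F, 3:F, 5:F, 8:F. ✗
4: successors {3, 6, 8}; □□(p → q) there: 3:F, 6:F, 8:F. ✗
5: successors {3, 5, 6}; □□(p → q) there: 3:F, 5:F, 6:F. ✗
6: successors {1, 4, 5, 8}; □□(p → q) there: 1:F, 4:F, 5:F, 8:F. ✗
8: successors {4, 5, 6}; □□(p → q) there: 4:F, 5:F, 6:F. ✗
Satisfying worlds: ∅.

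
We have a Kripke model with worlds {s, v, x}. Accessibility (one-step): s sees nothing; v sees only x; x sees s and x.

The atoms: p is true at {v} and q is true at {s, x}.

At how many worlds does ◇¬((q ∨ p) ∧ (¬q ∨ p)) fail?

1

s: no successors, so ◇¬((q ∨ p) ∧ (¬q ∨ p)) fails. ✗
v: successors {x}; ¬((q ∨ p) ∧ (¬q ∨ p)) there: x:T. ✓
x: successors {s, x}; ¬((q ∨ p) ∧ (¬q ∨ p)) there: s:T, x:T. ✓
Satisfying worlds: {v, x}.
So ◇¬((q ∨ p) ∧ (¬q ∨ p)) fails at the other 1 world.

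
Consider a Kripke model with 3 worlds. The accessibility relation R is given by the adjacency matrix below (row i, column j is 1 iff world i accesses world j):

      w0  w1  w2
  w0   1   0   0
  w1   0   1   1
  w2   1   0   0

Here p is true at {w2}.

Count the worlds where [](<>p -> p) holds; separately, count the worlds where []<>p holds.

For [](<>p -> p):
w0: successors {w0}; <>p -> p there: w0:T. ✓
w1: successors {w1, w2}; <>p -> p there: w1:F, w2:T. ✗
w2: successors {w0}; <>p -> p there: w0:T. ✓
— 2 worlds.
For []<>p:
w0: successors {w0}; <>p there: w0:F. ✗
w1: successors {w1, w2}; <>p there: w1:T, w2:F. ✗
w2: successors {w0}; <>p there: w0:F. ✗
— 0 worlds.

2 and 0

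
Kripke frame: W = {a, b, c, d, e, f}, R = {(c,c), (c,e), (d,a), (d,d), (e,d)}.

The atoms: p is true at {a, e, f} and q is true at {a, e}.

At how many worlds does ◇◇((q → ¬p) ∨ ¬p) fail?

a: no successors, so ◇◇((q → ¬p) ∨ ¬p) fails. ✗
b: no successors, so ◇◇((q → ¬p) ∨ ¬p) fails. ✗
c: successors {c, e}; ◇((q → ¬p) ∨ ¬p) there: c:T, e:T. ✓
d: successors {a, d}; ◇((q → ¬p) ∨ ¬p) there: a:F, d:T. ✓
e: successors {d}; ◇((q → ¬p) ∨ ¬p) there: d:T. ✓
f: no successors, so ◇◇((q → ¬p) ∨ ¬p) fails. ✗
Satisfying worlds: {c, d, e}.
So ◇◇((q → ¬p) ∨ ¬p) fails at the other 3 worlds.

3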